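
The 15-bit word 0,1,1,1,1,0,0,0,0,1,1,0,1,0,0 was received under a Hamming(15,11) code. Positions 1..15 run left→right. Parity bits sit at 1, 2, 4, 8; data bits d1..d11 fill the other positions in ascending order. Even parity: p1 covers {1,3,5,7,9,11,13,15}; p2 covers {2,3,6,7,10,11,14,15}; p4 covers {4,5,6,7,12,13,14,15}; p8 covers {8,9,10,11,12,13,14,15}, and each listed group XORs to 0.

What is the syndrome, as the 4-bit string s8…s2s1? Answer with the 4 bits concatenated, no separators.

s1 (pos 1,3,5,7,9,11,13,15): 0⊕1⊕1⊕0⊕0⊕1⊕1⊕0 = 0
s2 (pos 2,3,6,7,10,11,14,15): 1⊕1⊕0⊕0⊕1⊕1⊕0⊕0 = 0
s4 (pos 4,5,6,7,12,13,14,15): 1⊕1⊕0⊕0⊕0⊕1⊕0⊕0 = 1
s8 (pos 8,9,10,11,12,13,14,15): 0⊕0⊕1⊕1⊕0⊕1⊕0⊕0 = 1
Syndrome s8…s1 = 1100 → error at position 12.

1100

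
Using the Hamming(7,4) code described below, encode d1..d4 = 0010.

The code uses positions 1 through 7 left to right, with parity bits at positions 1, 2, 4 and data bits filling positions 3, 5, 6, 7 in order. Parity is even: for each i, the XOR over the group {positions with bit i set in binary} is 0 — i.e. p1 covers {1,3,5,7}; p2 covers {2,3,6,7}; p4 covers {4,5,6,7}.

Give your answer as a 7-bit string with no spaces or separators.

0101010

Place data at non-parity positions: p1 p2 0 p4 0 1 0
p1 (pos 1,3,5,7): XOR of data positions = 0⊕0⊕0 = 0
p2 (pos 2,3,6,7): XOR of data positions = 0⊕1⊕0 = 1
p4 (pos 4,5,6,7): XOR of data positions = 0⊕1⊕0 = 1
Codeword: 0101010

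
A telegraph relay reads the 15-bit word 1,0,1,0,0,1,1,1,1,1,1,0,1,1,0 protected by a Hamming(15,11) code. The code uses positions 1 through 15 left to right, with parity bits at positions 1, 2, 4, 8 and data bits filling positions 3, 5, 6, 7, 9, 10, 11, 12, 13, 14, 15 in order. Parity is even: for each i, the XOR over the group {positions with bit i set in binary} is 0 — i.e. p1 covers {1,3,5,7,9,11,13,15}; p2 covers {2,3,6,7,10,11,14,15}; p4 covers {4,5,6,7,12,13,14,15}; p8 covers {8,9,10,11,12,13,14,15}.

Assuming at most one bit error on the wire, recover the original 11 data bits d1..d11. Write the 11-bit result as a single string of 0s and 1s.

s1 (pos 1,3,5,7,9,11,13,15): 1⊕1⊕0⊕1⊕1⊕1⊕1⊕0 = 0
s2 (pos 2,3,6,7,10,11,14,15): 0⊕1⊕1⊕1⊕1⊕1⊕1⊕0 = 0
s4 (pos 4,5,6,7,12,13,14,15): 0⊕0⊕1⊕1⊕0⊕1⊕1⊕0 = 0
s8 (pos 8,9,10,11,12,13,14,15): 1⊕1⊕1⊕1⊕0⊕1⊕1⊕0 = 0
Syndrome s8…s1 = 0000 → no error.
Read data bits from positions 3,5,6,7,9,10,11,12,13,14,15: 10111110110

10111110110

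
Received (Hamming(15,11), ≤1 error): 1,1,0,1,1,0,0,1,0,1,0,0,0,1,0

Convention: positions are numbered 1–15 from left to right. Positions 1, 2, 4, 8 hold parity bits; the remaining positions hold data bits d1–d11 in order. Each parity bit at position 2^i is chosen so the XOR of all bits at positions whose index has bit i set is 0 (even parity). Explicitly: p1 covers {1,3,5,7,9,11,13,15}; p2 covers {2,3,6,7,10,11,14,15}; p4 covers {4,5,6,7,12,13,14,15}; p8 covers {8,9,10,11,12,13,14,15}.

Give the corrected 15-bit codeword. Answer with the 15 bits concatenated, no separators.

110110010100000

s1 (pos 1,3,5,7,9,11,13,15): 1⊕0⊕1⊕0⊕0⊕0⊕0⊕0 = 0
s2 (pos 2,3,6,7,10,11,14,15): 1⊕0⊕0⊕0⊕1⊕0⊕1⊕0 = 1
s4 (pos 4,5,6,7,12,13,14,15): 1⊕1⊕0⊕0⊕0⊕0⊕1⊕0 = 1
s8 (pos 8,9,10,11,12,13,14,15): 1⊕0⊕1⊕0⊕0⊕0⊕1⊕0 = 1
Syndrome s8…s1 = 1110 → error at position 14.
Flip position 14: 110110010100010 → 110110010100000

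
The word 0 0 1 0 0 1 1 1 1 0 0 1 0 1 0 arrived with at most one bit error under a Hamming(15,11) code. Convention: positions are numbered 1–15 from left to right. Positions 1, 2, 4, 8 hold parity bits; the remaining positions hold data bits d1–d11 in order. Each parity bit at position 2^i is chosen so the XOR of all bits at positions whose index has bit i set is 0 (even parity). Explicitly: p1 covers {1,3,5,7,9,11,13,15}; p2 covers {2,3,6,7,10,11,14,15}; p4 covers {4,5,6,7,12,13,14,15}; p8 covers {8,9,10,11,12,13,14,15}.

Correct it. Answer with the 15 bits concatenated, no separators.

101001111001010

s1 (pos 1,3,5,7,9,11,13,15): 0⊕1⊕0⊕1⊕1⊕0⊕0⊕0 = 1
s2 (pos 2,3,6,7,10,11,14,15): 0⊕1⊕1⊕1⊕0⊕0⊕1⊕0 = 0
s4 (pos 4,5,6,7,12,13,14,15): 0⊕0⊕1⊕1⊕1⊕0⊕1⊕0 = 0
s8 (pos 8,9,10,11,12,13,14,15): 1⊕1⊕0⊕0⊕1⊕0⊕1⊕0 = 0
Syndrome s8…s1 = 0001 → error at position 1.
Flip position 1: 001001111001010 → 101001111001010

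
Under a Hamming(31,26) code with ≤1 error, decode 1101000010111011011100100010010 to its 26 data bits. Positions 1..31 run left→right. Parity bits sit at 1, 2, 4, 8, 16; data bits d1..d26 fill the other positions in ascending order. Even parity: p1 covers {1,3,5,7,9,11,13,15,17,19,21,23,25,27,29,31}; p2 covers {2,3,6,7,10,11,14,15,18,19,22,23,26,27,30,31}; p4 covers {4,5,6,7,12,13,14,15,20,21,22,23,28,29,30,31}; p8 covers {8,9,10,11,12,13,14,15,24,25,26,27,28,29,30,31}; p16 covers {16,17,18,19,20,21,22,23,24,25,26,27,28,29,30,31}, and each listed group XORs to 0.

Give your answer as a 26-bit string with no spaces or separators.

00001011101011100100011010

s1 (pos 1,3,5,7,9,11,13,15,17,19,21,23,25,27,29,31): 1⊕0⊕0⊕0⊕1⊕1⊕1⊕1⊕0⊕1⊕0⊕1⊕0⊕1⊕0⊕0 = 0
s2 (pos 2,3,6,7,10,11,14,15,18,19,22,23,26,27,30,31): 1⊕0⊕0⊕0⊕0⊕1⊕0⊕1⊕1⊕1⊕0⊕1⊕0⊕1⊕1⊕0 = 0
s4 (pos 4,5,6,7,12,13,14,15,20,21,22,23,28,29,30,31): 1⊕0⊕0⊕0⊕1⊕1⊕0⊕1⊕1⊕0⊕0⊕1⊕0⊕0⊕1⊕0 = 1
s8 (pos 8,9,10,11,12,13,14,15,24,25,26,27,28,29,30,31): 0⊕1⊕0⊕1⊕1⊕1⊕0⊕1⊕0⊕0⊕0⊕1⊕0⊕0⊕1⊕0 = 1
s16 (pos 16,17,18,19,20,21,22,23,24,25,26,27,28,29,30,31): 1⊕0⊕1⊕1⊕1⊕0⊕0⊕1⊕0⊕0⊕0⊕1⊕0⊕0⊕1⊕0 = 1
Syndrome s16…s1 = 11100 → error at position 28.
Flip position 28: 1101000010111011011100100010010 → 1101000010111011011100100011010
Read data bits from positions 3,5,6,7,9,10,11,12,13,14,15,17,18,19,20,21,22,23,24,25,26,27,28,29,30,31: 00001011101011100100011010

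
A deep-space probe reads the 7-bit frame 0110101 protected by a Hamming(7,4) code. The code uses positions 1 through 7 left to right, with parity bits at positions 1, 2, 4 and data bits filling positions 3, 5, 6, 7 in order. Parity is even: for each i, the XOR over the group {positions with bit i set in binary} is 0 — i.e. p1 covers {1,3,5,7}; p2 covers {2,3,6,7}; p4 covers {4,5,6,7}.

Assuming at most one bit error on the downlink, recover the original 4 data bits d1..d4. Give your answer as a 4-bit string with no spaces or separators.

0101

s1 (pos 1,3,5,7): 0⊕1⊕1⊕1 = 1
s2 (pos 2,3,6,7): 1⊕1⊕0⊕1 = 1
s4 (pos 4,5,6,7): 0⊕1⊕0⊕1 = 0
Syndrome s4…s1 = 011 → error at position 3.
Flip position 3: 0110101 → 0100101
Read data bits from positions 3,5,6,7: 0101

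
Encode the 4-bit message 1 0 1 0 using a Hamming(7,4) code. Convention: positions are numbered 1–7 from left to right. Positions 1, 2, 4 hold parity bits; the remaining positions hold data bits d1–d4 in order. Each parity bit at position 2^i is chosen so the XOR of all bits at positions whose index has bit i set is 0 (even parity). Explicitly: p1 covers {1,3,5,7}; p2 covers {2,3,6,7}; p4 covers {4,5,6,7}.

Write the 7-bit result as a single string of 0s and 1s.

1011010

Place data at non-parity positions: p1 p2 1 p4 0 1 0
p1 (pos 1,3,5,7): XOR of data positions = 1⊕0⊕0 = 1
p2 (pos 2,3,6,7): XOR of data positions = 1⊕1⊕0 = 0
p4 (pos 4,5,6,7): XOR of data positions = 0⊕1⊕0 = 1
Codeword: 1011010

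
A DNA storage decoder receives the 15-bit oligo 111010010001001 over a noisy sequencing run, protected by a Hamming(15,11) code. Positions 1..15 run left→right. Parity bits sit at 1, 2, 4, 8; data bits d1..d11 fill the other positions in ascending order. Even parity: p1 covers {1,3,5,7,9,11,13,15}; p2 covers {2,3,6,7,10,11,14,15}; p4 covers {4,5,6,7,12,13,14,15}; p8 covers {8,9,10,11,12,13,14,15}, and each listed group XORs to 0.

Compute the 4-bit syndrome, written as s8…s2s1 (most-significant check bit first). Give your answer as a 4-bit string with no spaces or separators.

1110

s1 (pos 1,3,5,7,9,11,13,15): 1⊕1⊕1⊕0⊕0⊕0⊕0⊕1 = 0
s2 (pos 2,3,6,7,10,11,14,15): 1⊕1⊕0⊕0⊕0⊕0⊕0⊕1 = 1
s4 (pos 4,5,6,7,12,13,14,15): 0⊕1⊕0⊕0⊕1⊕0⊕0⊕1 = 1
s8 (pos 8,9,10,11,12,13,14,15): 1⊕0⊕0⊕0⊕1⊕0⊕0⊕1 = 1
Syndrome s8…s1 = 1110 → error at position 14.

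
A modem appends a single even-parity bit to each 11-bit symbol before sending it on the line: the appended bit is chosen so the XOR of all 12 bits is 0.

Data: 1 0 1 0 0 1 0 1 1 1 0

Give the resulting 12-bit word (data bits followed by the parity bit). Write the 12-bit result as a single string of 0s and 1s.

XOR of the 11 data bits: 1⊕0⊕1⊕0⊕0⊕1⊕0⊕1⊕1⊕1⊕0 = 0
Parity bit = 0 (so all 12 bits XOR to 0).

101001011100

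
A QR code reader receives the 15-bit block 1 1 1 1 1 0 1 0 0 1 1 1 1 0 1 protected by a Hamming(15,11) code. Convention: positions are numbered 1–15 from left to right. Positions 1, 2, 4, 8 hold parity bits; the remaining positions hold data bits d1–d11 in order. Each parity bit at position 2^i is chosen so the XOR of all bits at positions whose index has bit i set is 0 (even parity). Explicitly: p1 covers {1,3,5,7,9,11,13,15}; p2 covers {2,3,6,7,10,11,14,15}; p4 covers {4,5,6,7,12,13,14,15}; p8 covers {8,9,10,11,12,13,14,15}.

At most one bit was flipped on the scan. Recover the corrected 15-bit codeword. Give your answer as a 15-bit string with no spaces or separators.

s1 (pos 1,3,5,7,9,11,13,15): 1⊕1⊕1⊕1⊕0⊕1⊕1⊕1 = 1
s2 (pos 2,3,6,7,10,11,14,15): 1⊕1⊕0⊕1⊕1⊕1⊕0⊕1 = 0
s4 (pos 4,5,6,7,12,13,14,15): 1⊕1⊕0⊕1⊕1⊕1⊕0⊕1 = 0
s8 (pos 8,9,10,11,12,13,14,15): 0⊕0⊕1⊕1⊕1⊕1⊕0⊕1 = 1
Syndrome s8…s1 = 1001 → error at position 9.
Flip position 9: 111110100111101 → 111110101111101

111110101111101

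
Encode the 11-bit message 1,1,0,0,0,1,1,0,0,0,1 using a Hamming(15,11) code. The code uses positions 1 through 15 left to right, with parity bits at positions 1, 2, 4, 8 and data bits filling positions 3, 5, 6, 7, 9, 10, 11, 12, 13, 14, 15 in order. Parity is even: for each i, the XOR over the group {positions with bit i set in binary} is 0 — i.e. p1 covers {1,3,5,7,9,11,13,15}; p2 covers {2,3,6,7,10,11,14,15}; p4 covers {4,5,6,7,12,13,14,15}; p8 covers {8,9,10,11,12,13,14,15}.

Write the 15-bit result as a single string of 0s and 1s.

Place data at non-parity positions: p1 p2 1 p4 1 0 0 p8 0 1 1 0 0 0 1
p1 (pos 1,3,5,7,9,11,13,15): XOR of data positions = 1⊕1⊕0⊕0⊕1⊕0⊕1 = 0
p2 (pos 2,3,6,7,10,11,14,15): XOR of data positions = 1⊕0⊕0⊕1⊕1⊕0⊕1 = 0
p4 (pos 4,5,6,7,12,13,14,15): XOR of data positions = 1⊕0⊕0⊕0⊕0⊕0⊕1 = 0
p8 (pos 8,9,10,11,12,13,14,15): XOR of data positions = 0⊕1⊕1⊕0⊕0⊕0⊕1 = 1
Codeword: 001010010110001

001010010110001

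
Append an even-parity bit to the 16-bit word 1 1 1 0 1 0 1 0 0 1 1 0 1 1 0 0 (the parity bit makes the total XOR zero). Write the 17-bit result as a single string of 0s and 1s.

11101010011011001

XOR of the 16 data bits: 1⊕1⊕1⊕0⊕1⊕0⊕1⊕0⊕0⊕1⊕1⊕0⊕1⊕1⊕0⊕0 = 1
Parity bit = 1 (so all 17 bits XOR to 0).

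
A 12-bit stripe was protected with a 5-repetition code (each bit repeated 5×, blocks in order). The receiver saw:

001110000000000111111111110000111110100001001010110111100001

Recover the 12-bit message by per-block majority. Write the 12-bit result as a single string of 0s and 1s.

Block 1 (00111): 3 ones → 1
Block 2 (00000): 0 ones → 0
Block 3 (00000): 0 ones → 0
Block 4 (11111): 5 ones → 1
Block 5 (11111): 5 ones → 1
Block 6 (10000): 1 one → 0
Block 7 (11111): 5 ones → 1
Block 8 (01000): 1 one → 0
Block 9 (01001): 2 ones → 0
Block 10 (01011): 3 ones → 1
Block 11 (01111): 4 ones → 1
Block 12 (00001): 1 one → 0

100110100110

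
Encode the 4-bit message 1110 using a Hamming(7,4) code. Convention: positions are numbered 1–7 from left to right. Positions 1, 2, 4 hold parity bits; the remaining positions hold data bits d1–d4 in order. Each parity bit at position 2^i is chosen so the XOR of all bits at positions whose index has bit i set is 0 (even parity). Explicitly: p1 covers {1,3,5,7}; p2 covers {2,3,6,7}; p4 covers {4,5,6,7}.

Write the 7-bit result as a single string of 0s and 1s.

0010110

Place data at non-parity positions: p1 p2 1 p4 1 1 0
p1 (pos 1,3,5,7): XOR of data positions = 1⊕1⊕0 = 0
p2 (pos 2,3,6,7): XOR of data positions = 1⊕1⊕0 = 0
p4 (pos 4,5,6,7): XOR of data positions = 1⊕1⊕0 = 0
Codeword: 0010110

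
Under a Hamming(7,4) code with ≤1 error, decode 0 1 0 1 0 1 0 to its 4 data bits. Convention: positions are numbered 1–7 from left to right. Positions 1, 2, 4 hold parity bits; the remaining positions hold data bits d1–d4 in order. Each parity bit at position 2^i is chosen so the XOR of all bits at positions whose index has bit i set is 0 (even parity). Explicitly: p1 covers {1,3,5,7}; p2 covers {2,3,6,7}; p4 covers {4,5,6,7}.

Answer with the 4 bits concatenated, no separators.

0010

s1 (pos 1,3,5,7): 0⊕0⊕0⊕0 = 0
s2 (pos 2,3,6,7): 1⊕0⊕1⊕0 = 0
s4 (pos 4,5,6,7): 1⊕0⊕1⊕0 = 0
Syndrome s4…s1 = 000 → no error.
Read data bits from positions 3,5,6,7: 0010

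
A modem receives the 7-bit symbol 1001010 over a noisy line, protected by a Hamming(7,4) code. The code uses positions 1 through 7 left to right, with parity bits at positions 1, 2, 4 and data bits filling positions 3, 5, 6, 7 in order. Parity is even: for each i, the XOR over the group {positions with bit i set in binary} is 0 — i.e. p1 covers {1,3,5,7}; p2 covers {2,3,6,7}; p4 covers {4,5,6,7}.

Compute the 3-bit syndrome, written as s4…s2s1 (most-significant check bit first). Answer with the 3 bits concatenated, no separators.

s1 (pos 1,3,5,7): 1⊕0⊕0⊕0 = 1
s2 (pos 2,3,6,7): 0⊕0⊕1⊕0 = 1
s4 (pos 4,5,6,7): 1⊕0⊕1⊕0 = 0
Syndrome s4…s1 = 011 → error at position 3.

011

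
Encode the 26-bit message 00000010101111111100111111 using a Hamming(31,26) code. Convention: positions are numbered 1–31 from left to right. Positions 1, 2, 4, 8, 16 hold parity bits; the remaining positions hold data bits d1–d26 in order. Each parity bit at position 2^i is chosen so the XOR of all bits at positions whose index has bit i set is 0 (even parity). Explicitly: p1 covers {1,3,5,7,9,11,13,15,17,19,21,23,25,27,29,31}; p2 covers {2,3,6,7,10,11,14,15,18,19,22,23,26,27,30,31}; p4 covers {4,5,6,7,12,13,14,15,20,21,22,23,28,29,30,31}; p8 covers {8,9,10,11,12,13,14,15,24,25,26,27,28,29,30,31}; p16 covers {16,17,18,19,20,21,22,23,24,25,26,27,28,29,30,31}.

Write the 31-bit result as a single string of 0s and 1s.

Place data at non-parity positions: p1 p2 0 p4 0 0 0 p8 0 0 1 0 1 0 1 p16 1 1 1 1 1 1 1 0 0 1 1 1 1 1 1
p1 (pos 1,3,5,7,9,11,13,15,17,19,21,23,25,27,29,31): XOR of data positions = 0⊕0⊕0⊕0⊕1⊕1⊕1⊕1⊕1⊕1⊕1⊕0⊕1⊕1⊕1 = 0
p2 (pos 2,3,6,7,10,11,14,15,18,19,22,23,26,27,30,31): XOR of data positions = 0⊕0⊕0⊕0⊕1⊕0⊕1⊕1⊕1⊕1⊕1⊕1⊕1⊕1⊕1 = 0
p4 (pos 4,5,6,7,12,13,14,15,20,21,22,23,28,29,30,31): XOR of data positions = 0⊕0⊕0⊕0⊕1⊕0⊕1⊕1⊕1⊕1⊕1⊕1⊕1⊕1⊕1 = 0
p8 (pos 8,9,10,11,12,13,14,15,24,25,26,27,28,29,30,31): XOR of data positions = 0⊕0⊕1⊕0⊕1⊕0⊕1⊕0⊕0⊕1⊕1⊕1⊕1⊕1⊕1 = 1
p16 (pos 16,17,18,19,20,21,22,23,24,25,26,27,28,29,30,31): XOR of data positions = 1⊕1⊕1⊕1⊕1⊕1⊕1⊕0⊕0⊕1⊕1⊕1⊕1⊕1⊕1 = 1
Codeword: 0000000100101011111111100111111

0000000100101011111111100111111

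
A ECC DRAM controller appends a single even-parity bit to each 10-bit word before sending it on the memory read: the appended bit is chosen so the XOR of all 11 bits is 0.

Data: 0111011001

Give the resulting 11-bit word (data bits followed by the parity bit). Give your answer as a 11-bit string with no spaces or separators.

01110110010

XOR of the 10 data bits: 0⊕1⊕1⊕1⊕0⊕1⊕1⊕0⊕0⊕1 = 0
Parity bit = 0 (so all 11 bits XOR to 0).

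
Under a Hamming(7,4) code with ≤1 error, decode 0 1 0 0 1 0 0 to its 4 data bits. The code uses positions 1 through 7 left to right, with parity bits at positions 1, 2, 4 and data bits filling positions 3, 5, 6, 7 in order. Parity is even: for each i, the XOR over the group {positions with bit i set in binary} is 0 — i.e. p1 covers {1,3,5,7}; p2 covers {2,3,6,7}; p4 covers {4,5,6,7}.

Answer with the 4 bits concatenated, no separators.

s1 (pos 1,3,5,7): 0⊕0⊕1⊕0 = 1
s2 (pos 2,3,6,7): 1⊕0⊕0⊕0 = 1
s4 (pos 4,5,6,7): 0⊕1⊕0⊕0 = 1
Syndrome s4…s1 = 111 → error at position 7.
Flip position 7: 0100100 → 0100101
Read data bits from positions 3,5,6,7: 0101

0101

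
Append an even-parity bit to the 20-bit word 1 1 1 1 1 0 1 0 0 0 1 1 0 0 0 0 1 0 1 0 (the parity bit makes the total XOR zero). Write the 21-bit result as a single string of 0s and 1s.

XOR of the 20 data bits: 1⊕1⊕1⊕1⊕1⊕0⊕1⊕0⊕0⊕0⊕1⊕1⊕0⊕0⊕0⊕0⊕1⊕0⊕1⊕0 = 0
Parity bit = 0 (so all 21 bits XOR to 0).

111110100011000010100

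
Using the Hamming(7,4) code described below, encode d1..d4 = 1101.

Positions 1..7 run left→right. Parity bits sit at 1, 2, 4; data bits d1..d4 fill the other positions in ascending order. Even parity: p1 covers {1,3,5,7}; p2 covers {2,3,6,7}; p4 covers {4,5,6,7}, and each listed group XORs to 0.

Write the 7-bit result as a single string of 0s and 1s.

Place data at non-parity positions: p1 p2 1 p4 1 0 1
p1 (pos 1,3,5,7): XOR of data positions = 1⊕1⊕1 = 1
p2 (pos 2,3,6,7): XOR of data positions = 1⊕0⊕1 = 0
p4 (pos 4,5,6,7): XOR of data positions = 1⊕0⊕1 = 0
Codeword: 1010101

1010101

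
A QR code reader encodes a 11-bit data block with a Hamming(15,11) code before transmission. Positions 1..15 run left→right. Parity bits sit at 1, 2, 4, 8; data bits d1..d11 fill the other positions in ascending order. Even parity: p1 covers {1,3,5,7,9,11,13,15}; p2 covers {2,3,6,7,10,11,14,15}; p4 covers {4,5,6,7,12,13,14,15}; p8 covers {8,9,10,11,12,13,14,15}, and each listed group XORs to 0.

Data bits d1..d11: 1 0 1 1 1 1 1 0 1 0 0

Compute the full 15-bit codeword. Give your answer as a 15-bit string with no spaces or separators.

Place data at non-parity positions: p1 p2 1 p4 0 1 1 p8 1 1 1 0 1 0 0
p1 (pos 1,3,5,7,9,11,13,15): XOR of data positions = 1⊕0⊕1⊕1⊕1⊕1⊕0 = 1
p2 (pos 2,3,6,7,10,11,14,15): XOR of data positions = 1⊕1⊕1⊕1⊕1⊕0⊕0 = 1
p4 (pos 4,5,6,7,12,13,14,15): XOR of data positions = 0⊕1⊕1⊕0⊕1⊕0⊕0 = 1
p8 (pos 8,9,10,11,12,13,14,15): XOR of data positions = 1⊕1⊕1⊕0⊕1⊕0⊕0 = 0
Codeword: 111101101110100

111101101110100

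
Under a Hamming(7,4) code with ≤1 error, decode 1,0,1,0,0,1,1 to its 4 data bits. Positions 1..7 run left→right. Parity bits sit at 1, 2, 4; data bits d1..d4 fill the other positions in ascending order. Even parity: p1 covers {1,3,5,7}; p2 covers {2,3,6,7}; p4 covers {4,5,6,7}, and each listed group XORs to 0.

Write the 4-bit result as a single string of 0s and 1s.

s1 (pos 1,3,5,7): 1⊕1⊕0⊕1 = 1
s2 (pos 2,3,6,7): 0⊕1⊕1⊕1 = 1
s4 (pos 4,5,6,7): 0⊕0⊕1⊕1 = 0
Syndrome s4…s1 = 011 → error at position 3.
Flip position 3: 1010011 → 1000011
Read data bits from positions 3,5,6,7: 0011

0011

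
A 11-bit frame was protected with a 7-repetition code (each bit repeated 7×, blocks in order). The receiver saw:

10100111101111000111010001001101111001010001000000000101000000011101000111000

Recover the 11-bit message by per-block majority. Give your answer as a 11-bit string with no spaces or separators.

11001000010

Block 1 (1010011): 4 ones → 1
Block 2 (1101111): 6 ones → 1
Block 3 (0001110): 3 ones → 0
Block 4 (1000100): 2 ones → 0
Block 5 (1101111): 6 ones → 1
Block 6 (0010100): 2 ones → 0
Block 7 (0100000): 1 one → 0
Block 8 (0000101): 2 ones → 0
Block 9 (0000000): 0 ones → 0
Block 10 (1110100): 4 ones → 1
Block 11 (0111000): 3 ones → 0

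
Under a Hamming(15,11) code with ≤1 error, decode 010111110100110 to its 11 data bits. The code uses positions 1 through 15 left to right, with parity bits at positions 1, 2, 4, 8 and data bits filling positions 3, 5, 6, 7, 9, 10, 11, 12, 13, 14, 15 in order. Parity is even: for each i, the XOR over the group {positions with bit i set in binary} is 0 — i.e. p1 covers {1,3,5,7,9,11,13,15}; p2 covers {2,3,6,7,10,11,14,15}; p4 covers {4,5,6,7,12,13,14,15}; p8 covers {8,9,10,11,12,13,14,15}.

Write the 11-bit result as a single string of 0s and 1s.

11110100110

s1 (pos 1,3,5,7,9,11,13,15): 0⊕0⊕1⊕1⊕0⊕0⊕1⊕0 = 1
s2 (pos 2,3,6,7,10,11,14,15): 1⊕0⊕1⊕1⊕1⊕0⊕1⊕0 = 1
s4 (pos 4,5,6,7,12,13,14,15): 1⊕1⊕1⊕1⊕0⊕1⊕1⊕0 = 0
s8 (pos 8,9,10,11,12,13,14,15): 1⊕0⊕1⊕0⊕0⊕1⊕1⊕0 = 0
Syndrome s8…s1 = 0011 → error at position 3.
Flip position 3: 010111110100110 → 011111110100110
Read data bits from positions 3,5,6,7,9,10,11,12,13,14,15: 11110100110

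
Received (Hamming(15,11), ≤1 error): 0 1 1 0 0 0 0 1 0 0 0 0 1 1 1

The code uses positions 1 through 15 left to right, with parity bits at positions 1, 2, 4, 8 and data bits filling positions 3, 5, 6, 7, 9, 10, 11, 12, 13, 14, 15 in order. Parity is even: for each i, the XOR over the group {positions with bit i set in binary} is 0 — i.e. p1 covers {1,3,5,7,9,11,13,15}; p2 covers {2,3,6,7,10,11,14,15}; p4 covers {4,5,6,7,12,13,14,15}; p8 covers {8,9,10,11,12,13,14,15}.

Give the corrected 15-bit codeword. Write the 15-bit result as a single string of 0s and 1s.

011010010000111

s1 (pos 1,3,5,7,9,11,13,15): 0⊕1⊕0⊕0⊕0⊕0⊕1⊕1 = 1
s2 (pos 2,3,6,7,10,11,14,15): 1⊕1⊕0⊕0⊕0⊕0⊕1⊕1 = 0
s4 (pos 4,5,6,7,12,13,14,15): 0⊕0⊕0⊕0⊕0⊕1⊕1⊕1 = 1
s8 (pos 8,9,10,11,12,13,14,15): 1⊕0⊕0⊕0⊕0⊕1⊕1⊕1 = 0
Syndrome s8…s1 = 0101 → error at position 5.
Flip position 5: 011000010000111 → 011010010000111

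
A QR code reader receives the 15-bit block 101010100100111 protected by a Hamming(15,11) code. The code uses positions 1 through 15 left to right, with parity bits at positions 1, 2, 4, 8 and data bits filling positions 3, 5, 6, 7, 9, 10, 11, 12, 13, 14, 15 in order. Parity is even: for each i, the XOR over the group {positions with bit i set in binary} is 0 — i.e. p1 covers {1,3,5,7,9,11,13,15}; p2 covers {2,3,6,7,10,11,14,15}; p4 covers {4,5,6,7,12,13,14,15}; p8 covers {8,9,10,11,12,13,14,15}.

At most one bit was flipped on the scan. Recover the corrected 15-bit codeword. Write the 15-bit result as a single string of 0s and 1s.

s1 (pos 1,3,5,7,9,11,13,15): 1⊕1⊕1⊕1⊕0⊕0⊕1⊕1 = 0
s2 (pos 2,3,6,7,10,11,14,15): 0⊕1⊕0⊕1⊕1⊕0⊕1⊕1 = 1
s4 (pos 4,5,6,7,12,13,14,15): 0⊕1⊕0⊕1⊕0⊕1⊕1⊕1 = 1
s8 (pos 8,9,10,11,12,13,14,15): 0⊕0⊕1⊕0⊕0⊕1⊕1⊕1 = 0
Syndrome s8…s1 = 0110 → error at position 6.
Flip position 6: 101010100100111 → 101011100100111

101011100100111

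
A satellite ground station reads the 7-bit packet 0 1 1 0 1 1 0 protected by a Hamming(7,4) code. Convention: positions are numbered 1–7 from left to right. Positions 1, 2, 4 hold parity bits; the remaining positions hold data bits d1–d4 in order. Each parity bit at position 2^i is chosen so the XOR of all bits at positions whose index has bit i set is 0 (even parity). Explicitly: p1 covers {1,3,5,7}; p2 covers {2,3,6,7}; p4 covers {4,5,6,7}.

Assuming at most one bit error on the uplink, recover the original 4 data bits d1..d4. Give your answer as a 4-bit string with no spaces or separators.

s1 (pos 1,3,5,7): 0⊕1⊕1⊕0 = 0
s2 (pos 2,3,6,7): 1⊕1⊕1⊕0 = 1
s4 (pos 4,5,6,7): 0⊕1⊕1⊕0 = 0
Syndrome s4…s1 = 010 → error at position 2.
Flip position 2: 0110110 → 0010110
Read data bits from positions 3,5,6,7: 1110

1110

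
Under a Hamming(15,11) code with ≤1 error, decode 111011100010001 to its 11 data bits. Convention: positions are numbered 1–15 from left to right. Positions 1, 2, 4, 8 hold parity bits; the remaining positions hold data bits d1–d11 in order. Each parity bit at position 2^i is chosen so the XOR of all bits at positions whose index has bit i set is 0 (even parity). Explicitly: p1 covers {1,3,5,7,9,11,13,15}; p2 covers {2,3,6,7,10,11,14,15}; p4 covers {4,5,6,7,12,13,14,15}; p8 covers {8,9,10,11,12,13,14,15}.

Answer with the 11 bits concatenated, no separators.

s1 (pos 1,3,5,7,9,11,13,15): 1⊕1⊕1⊕1⊕0⊕1⊕0⊕1 = 0
s2 (pos 2,3,6,7,10,11,14,15): 1⊕1⊕1⊕1⊕0⊕1⊕0⊕1 = 0
s4 (pos 4,5,6,7,12,13,14,15): 0⊕1⊕1⊕1⊕0⊕0⊕0⊕1 = 0
s8 (pos 8,9,10,11,12,13,14,15): 0⊕0⊕0⊕1⊕0⊕0⊕0⊕1 = 0
Syndrome s8…s1 = 0000 → no error.
Read data bits from positions 3,5,6,7,9,10,11,12,13,14,15: 11110010001

11110010001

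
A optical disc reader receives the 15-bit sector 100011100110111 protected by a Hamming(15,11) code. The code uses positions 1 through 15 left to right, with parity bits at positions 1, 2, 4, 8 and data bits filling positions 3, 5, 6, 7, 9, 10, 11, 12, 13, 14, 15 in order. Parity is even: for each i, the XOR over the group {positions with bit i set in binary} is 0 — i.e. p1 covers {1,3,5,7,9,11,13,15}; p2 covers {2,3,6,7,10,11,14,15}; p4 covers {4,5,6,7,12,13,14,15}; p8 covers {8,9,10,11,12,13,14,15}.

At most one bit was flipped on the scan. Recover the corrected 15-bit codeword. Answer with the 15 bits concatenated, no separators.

s1 (pos 1,3,5,7,9,11,13,15): 1⊕0⊕1⊕1⊕0⊕1⊕1⊕1 = 0
s2 (pos 2,3,6,7,10,11,14,15): 0⊕0⊕1⊕1⊕1⊕1⊕1⊕1 = 0
s4 (pos 4,5,6,7,12,13,14,15): 0⊕1⊕1⊕1⊕0⊕1⊕1⊕1 = 0
s8 (pos 8,9,10,11,12,13,14,15): 0⊕0⊕1⊕1⊕0⊕1⊕1⊕1 = 1
Syndrome s8…s1 = 1000 → error at position 8.
Flip position 8: 100011100110111 → 100011110110111

100011110110111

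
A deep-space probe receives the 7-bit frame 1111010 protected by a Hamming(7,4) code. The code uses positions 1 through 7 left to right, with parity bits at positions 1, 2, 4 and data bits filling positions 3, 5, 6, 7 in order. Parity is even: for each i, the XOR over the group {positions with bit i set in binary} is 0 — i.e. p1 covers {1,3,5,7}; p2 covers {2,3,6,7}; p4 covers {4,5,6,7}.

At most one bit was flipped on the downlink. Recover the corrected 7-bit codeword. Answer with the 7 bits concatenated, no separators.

s1 (pos 1,3,5,7): 1⊕1⊕0⊕0 = 0
s2 (pos 2,3,6,7): 1⊕1⊕1⊕0 = 1
s4 (pos 4,5,6,7): 1⊕0⊕1⊕0 = 0
Syndrome s4…s1 = 010 → error at position 2.
Flip position 2: 1111010 → 1011010

1011010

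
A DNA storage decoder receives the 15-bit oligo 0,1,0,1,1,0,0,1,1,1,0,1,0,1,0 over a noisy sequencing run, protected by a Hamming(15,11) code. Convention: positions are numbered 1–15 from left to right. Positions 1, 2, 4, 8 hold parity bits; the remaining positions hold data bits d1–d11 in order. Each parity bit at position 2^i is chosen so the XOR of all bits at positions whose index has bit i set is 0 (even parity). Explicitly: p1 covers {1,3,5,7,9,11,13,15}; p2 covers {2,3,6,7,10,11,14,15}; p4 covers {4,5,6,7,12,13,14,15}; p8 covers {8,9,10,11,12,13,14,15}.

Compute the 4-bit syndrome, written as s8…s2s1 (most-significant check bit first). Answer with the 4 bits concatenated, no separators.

1010

s1 (pos 1,3,5,7,9,11,13,15): 0⊕0⊕1⊕0⊕1⊕0⊕0⊕0 = 0
s2 (pos 2,3,6,7,10,11,14,15): 1⊕0⊕0⊕0⊕1⊕0⊕1⊕0 = 1
s4 (pos 4,5,6,7,12,13,14,15): 1⊕1⊕0⊕0⊕1⊕0⊕1⊕0 = 0
s8 (pos 8,9,10,11,12,13,14,15): 1⊕1⊕1⊕0⊕1⊕0⊕1⊕0 = 1
Syndrome s8…s1 = 1010 → error at position 10.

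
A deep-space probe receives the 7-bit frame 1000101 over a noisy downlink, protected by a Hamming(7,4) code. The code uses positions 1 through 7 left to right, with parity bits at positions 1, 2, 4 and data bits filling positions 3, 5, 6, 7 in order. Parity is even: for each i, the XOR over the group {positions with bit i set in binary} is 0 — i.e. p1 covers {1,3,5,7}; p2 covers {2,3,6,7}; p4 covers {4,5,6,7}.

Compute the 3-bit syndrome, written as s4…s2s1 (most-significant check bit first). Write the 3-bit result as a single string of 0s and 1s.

s1 (pos 1,3,5,7): 1⊕0⊕1⊕1 = 1
s2 (pos 2,3,6,7): 0⊕0⊕0⊕1 = 1
s4 (pos 4,5,6,7): 0⊕1⊕0⊕1 = 0
Syndrome s4…s1 = 011 → error at position 3.

011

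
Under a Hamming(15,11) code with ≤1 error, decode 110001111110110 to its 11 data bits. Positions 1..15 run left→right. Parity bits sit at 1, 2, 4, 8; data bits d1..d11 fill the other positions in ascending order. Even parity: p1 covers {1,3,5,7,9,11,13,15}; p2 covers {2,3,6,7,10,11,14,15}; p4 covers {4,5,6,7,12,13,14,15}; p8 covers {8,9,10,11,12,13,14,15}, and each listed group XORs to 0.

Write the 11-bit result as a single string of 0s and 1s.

00111110110

s1 (pos 1,3,5,7,9,11,13,15): 1⊕0⊕0⊕1⊕1⊕1⊕1⊕0 = 1
s2 (pos 2,3,6,7,10,11,14,15): 1⊕0⊕1⊕1⊕1⊕1⊕1⊕0 = 0
s4 (pos 4,5,6,7,12,13,14,15): 0⊕0⊕1⊕1⊕0⊕1⊕1⊕0 = 0
s8 (pos 8,9,10,11,12,13,14,15): 1⊕1⊕1⊕1⊕0⊕1⊕1⊕0 = 0
Syndrome s8…s1 = 0001 → error at position 1.
Flip position 1: 110001111110110 → 010001111110110
Read data bits from positions 3,5,6,7,9,10,11,12,13,14,15: 00111110110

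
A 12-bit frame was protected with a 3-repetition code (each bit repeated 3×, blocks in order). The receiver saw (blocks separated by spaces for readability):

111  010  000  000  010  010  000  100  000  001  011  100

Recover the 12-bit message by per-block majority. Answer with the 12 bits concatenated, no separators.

100000000010

Block 1 (111): 3 ones → 1
Block 2 (010): 1 one → 0
Block 3 (000): 0 ones → 0
Block 4 (000): 0 ones → 0
Block 5 (010): 1 one → 0
Block 6 (010): 1 one → 0
Block 7 (000): 0 ones → 0
Block 8 (100): 1 one → 0
Block 9 (000): 0 ones → 0
Block 10 (001): 1 one → 0
Block 11 (011): 2 ones → 1
Block 12 (100): 1 one → 0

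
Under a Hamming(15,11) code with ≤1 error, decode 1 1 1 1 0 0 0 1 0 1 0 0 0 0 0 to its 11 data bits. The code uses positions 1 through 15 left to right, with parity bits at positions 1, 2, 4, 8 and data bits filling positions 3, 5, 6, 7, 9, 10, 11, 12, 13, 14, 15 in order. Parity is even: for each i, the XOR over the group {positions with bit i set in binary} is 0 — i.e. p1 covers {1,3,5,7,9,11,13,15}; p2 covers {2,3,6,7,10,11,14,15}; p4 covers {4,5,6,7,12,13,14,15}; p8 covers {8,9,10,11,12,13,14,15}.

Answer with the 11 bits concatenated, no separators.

10100100000

s1 (pos 1,3,5,7,9,11,13,15): 1⊕1⊕0⊕0⊕0⊕0⊕0⊕0 = 0
s2 (pos 2,3,6,7,10,11,14,15): 1⊕1⊕0⊕0⊕1⊕0⊕0⊕0 = 1
s4 (pos 4,5,6,7,12,13,14,15): 1⊕0⊕0⊕0⊕0⊕0⊕0⊕0 = 1
s8 (pos 8,9,10,11,12,13,14,15): 1⊕0⊕1⊕0⊕0⊕0⊕0⊕0 = 0
Syndrome s8…s1 = 0110 → error at position 6.
Flip position 6: 111100010100000 → 111101010100000
Read data bits from positions 3,5,6,7,9,10,11,12,13,14,15: 10100100000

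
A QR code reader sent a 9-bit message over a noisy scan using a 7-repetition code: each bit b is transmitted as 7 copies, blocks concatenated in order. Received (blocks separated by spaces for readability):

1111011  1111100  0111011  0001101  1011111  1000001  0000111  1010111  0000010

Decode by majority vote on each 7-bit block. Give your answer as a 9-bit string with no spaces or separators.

111010010

Block 1 (1111011): 6 ones → 1
Block 2 (1111100): 5 ones → 1
Block 3 (0111011): 5 ones → 1
Block 4 (0001101): 3 ones → 0
Block 5 (1011111): 6 ones → 1
Block 6 (1000001): 2 ones → 0
Block 7 (0000111): 3 ones → 0
Block 8 (1010111): 5 ones → 1
Block 9 (0000010): 1 one → 0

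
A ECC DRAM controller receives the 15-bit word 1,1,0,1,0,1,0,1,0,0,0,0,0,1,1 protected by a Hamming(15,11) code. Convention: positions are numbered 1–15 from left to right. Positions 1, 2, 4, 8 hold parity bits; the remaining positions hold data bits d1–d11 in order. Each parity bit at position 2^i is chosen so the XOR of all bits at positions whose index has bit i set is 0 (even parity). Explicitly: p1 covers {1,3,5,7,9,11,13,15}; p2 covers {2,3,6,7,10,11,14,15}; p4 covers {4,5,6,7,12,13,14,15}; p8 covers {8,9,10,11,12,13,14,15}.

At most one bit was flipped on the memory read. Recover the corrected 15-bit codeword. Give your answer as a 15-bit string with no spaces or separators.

110101000000011

s1 (pos 1,3,5,7,9,11,13,15): 1⊕0⊕0⊕0⊕0⊕0⊕0⊕1 = 0
s2 (pos 2,3,6,7,10,11,14,15): 1⊕0⊕1⊕0⊕0⊕0⊕1⊕1 = 0
s4 (pos 4,5,6,7,12,13,14,15): 1⊕0⊕1⊕0⊕0⊕0⊕1⊕1 = 0
s8 (pos 8,9,10,11,12,13,14,15): 1⊕0⊕0⊕0⊕0⊕0⊕1⊕1 = 1
Syndrome s8…s1 = 1000 → error at position 8.
Flip position 8: 110101010000011 → 110101000000011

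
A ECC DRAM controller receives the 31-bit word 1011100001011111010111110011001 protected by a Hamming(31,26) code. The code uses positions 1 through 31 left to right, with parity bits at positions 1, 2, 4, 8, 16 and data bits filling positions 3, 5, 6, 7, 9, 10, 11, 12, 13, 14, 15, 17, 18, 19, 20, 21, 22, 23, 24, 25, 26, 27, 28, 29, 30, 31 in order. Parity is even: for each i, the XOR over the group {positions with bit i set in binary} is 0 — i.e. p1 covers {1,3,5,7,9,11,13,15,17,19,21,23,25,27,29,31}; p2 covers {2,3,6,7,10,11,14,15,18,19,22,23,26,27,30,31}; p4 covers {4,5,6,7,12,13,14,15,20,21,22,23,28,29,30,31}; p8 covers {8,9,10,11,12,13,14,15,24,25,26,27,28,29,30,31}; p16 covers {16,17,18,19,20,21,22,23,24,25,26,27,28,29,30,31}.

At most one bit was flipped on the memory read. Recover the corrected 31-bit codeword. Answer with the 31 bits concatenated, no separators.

s1 (pos 1,3,5,7,9,11,13,15,17,19,21,23,25,27,29,31): 1⊕1⊕1⊕0⊕0⊕0⊕1⊕1⊕0⊕0⊕1⊕1⊕0⊕1⊕0⊕1 = 1
s2 (pos 2,3,6,7,10,11,14,15,18,19,22,23,26,27,30,31): 0⊕1⊕0⊕0⊕1⊕0⊕1⊕1⊕1⊕0⊕1⊕1⊕0⊕1⊕0⊕1 = 1
s4 (pos 4,5,6,7,12,13,14,15,20,21,22,23,28,29,30,31): 1⊕1⊕0⊕0⊕1⊕1⊕1⊕1⊕1⊕1⊕1⊕1⊕1⊕0⊕0⊕1 = 0
s8 (pos 8,9,10,11,12,13,14,15,24,25,26,27,28,29,30,31): 0⊕0⊕1⊕0⊕1⊕1⊕1⊕1⊕1⊕0⊕0⊕1⊕1⊕0⊕0⊕1 = 1
s16 (pos 16,17,18,19,20,21,22,23,24,25,26,27,28,29,30,31): 1⊕0⊕1⊕0⊕1⊕1⊕1⊕1⊕1⊕0⊕0⊕1⊕1⊕0⊕0⊕1 = 0
Syndrome s16…s1 = 01011 → error at position 11.
Flip position 11: 1011100001011111010111110011001 → 1011100001111111010111110011001

1011100001111111010111110011001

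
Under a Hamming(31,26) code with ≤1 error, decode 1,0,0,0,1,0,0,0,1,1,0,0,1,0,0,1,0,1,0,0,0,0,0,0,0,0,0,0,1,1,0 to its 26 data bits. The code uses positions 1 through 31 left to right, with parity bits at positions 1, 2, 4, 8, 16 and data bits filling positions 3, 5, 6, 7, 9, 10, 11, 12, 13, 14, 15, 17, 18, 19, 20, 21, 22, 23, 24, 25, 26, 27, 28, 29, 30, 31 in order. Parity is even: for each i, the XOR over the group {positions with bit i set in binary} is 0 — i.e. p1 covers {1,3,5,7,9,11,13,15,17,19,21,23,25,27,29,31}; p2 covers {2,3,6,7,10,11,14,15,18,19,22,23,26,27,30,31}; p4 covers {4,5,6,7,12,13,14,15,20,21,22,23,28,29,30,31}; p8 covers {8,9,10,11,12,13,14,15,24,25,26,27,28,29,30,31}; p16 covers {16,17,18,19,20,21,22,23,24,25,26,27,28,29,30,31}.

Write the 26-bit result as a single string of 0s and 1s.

s1 (pos 1,3,5,7,9,11,13,15,17,19,21,23,25,27,29,31): 1⊕0⊕1⊕0⊕1⊕0⊕1⊕0⊕0⊕0⊕0⊕0⊕0⊕0⊕1⊕0 = 1
s2 (pos 2,3,6,7,10,11,14,15,18,19,22,23,26,27,30,31): 0⊕0⊕0⊕0⊕1⊕0⊕0⊕0⊕1⊕0⊕0⊕0⊕0⊕0⊕1⊕0 = 1
s4 (pos 4,5,6,7,12,13,14,15,20,21,22,23,28,29,30,31): 0⊕1⊕0⊕0⊕0⊕1⊕0⊕0⊕0⊕0⊕0⊕0⊕0⊕1⊕1⊕0 = 0
s8 (pos 8,9,10,11,12,13,14,15,24,25,26,27,28,29,30,31): 0⊕1⊕1⊕0⊕0⊕1⊕0⊕0⊕0⊕0⊕0⊕0⊕0⊕1⊕1⊕0 = 1
s16 (pos 16,17,18,19,20,21,22,23,24,25,26,27,28,29,30,31): 1⊕0⊕1⊕0⊕0⊕0⊕0⊕0⊕0⊕0⊕0⊕0⊕0⊕1⊕1⊕0 = 0
Syndrome s16…s1 = 01011 → error at position 11.
Flip position 11: 1000100011001001010000000000110 → 1000100011101001010000000000110
Read data bits from positions 3,5,6,7,9,10,11,12,13,14,15,17,18,19,20,21,22,23,24,25,26,27,28,29,30,31: 01001110100010000000000110

01001110100010000000000110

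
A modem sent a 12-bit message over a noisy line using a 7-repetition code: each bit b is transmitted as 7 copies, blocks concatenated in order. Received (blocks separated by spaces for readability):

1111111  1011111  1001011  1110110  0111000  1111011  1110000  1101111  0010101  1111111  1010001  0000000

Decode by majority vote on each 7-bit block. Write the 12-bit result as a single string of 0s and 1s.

Block 1 (1111111): 7 ones → 1
Block 2 (1011111): 6 ones → 1
Block 3 (1001011): 4 ones → 1
Block 4 (1110110): 5 ones → 1
Block 5 (0111000): 3 ones → 0
Block 6 (1111011): 6 ones → 1
Block 7 (1110000): 3 ones → 0
Block 8 (1101111): 6 ones → 1
Block 9 (0010101): 3 ones → 0
Block 10 (1111111): 7 ones → 1
Block 11 (1010001): 3 ones → 0
Block 12 (0000000): 0 ones → 0

111101010100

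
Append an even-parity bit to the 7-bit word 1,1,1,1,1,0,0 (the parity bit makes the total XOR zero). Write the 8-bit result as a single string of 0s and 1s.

XOR of the 7 data bits: 1⊕1⊕1⊕1⊕1⊕0⊕0 = 1
Parity bit = 1 (so all 8 bits XOR to 0).

11111001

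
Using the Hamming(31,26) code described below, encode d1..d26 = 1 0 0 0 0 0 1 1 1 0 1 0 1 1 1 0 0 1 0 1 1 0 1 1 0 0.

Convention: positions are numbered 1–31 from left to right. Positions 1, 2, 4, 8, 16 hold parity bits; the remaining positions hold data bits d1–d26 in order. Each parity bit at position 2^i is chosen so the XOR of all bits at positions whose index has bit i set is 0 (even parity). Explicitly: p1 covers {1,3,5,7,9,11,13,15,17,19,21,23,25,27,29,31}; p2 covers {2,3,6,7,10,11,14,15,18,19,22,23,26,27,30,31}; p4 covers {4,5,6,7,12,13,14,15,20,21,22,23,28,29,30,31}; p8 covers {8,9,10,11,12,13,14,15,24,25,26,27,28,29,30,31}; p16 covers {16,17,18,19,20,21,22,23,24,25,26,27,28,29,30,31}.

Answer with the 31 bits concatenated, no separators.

Place data at non-parity positions: p1 p2 1 p4 0 0 0 p8 0 0 1 1 1 0 1 p16 0 1 1 1 0 0 1 0 1 1 0 1 1 0 0
p1 (pos 1,3,5,7,9,11,13,15,17,19,21,23,25,27,29,31): XOR of data positions = 1⊕0⊕0⊕0⊕1⊕1⊕1⊕0⊕1⊕0⊕1⊕1⊕0⊕1⊕0 = 0
p2 (pos 2,3,6,7,10,11,14,15,18,19,22,23,26,27,30,31): XOR of data positions = 1⊕0⊕0⊕0⊕1⊕0⊕1⊕1⊕1⊕0⊕1⊕1⊕0⊕0⊕0 = 1
p4 (pos 4,5,6,7,12,13,14,15,20,21,22,23,28,29,30,31): XOR of data positions = 0⊕0⊕0⊕1⊕1⊕0⊕1⊕1⊕0⊕0⊕1⊕1⊕1⊕0⊕0 = 1
p8 (pos 8,9,10,11,12,13,14,15,24,25,26,27,28,29,30,31): XOR of data positions = 0⊕0⊕1⊕1⊕1⊕0⊕1⊕0⊕1⊕1⊕0⊕1⊕1⊕0⊕0 = 0
p16 (pos 16,17,18,19,20,21,22,23,24,25,26,27,28,29,30,31): XOR of data positions = 0⊕1⊕1⊕1⊕0⊕0⊕1⊕0⊕1⊕1⊕0⊕1⊕1⊕0⊕0 = 0
Codeword: 0111000000111010011100101101100

0111000000111010011100101101100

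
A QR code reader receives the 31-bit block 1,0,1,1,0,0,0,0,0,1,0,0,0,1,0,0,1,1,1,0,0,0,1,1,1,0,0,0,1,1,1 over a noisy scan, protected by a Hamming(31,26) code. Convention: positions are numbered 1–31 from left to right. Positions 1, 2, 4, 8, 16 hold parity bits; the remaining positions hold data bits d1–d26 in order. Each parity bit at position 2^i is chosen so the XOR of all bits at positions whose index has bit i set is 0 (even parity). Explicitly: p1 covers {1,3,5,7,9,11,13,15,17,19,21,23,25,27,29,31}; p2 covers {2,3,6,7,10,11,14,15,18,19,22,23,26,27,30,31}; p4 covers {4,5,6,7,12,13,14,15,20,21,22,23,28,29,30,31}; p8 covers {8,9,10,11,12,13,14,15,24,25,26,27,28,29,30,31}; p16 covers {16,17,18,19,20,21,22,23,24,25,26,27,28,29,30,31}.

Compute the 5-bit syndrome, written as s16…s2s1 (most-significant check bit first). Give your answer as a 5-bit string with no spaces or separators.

11000

s1 (pos 1,3,5,7,9,11,13,15,17,19,21,23,25,27,29,31): 1⊕1⊕0⊕0⊕0⊕0⊕0⊕0⊕1⊕1⊕0⊕1⊕1⊕0⊕1⊕1 = 0
s2 (pos 2,3,6,7,10,11,14,15,18,19,22,23,26,27,30,31): 0⊕1⊕0⊕0⊕1⊕0⊕1⊕0⊕1⊕1⊕0⊕1⊕0⊕0⊕1⊕1 = 0
s4 (pos 4,5,6,7,12,13,14,15,20,21,22,23,28,29,30,31): 1⊕0⊕0⊕0⊕0⊕0⊕1⊕0⊕0⊕0⊕0⊕1⊕0⊕1⊕1⊕1 = 0
s8 (pos 8,9,10,11,12,13,14,15,24,25,26,27,28,29,30,31): 0⊕0⊕1⊕0⊕0⊕0⊕1⊕0⊕1⊕1⊕0⊕0⊕0⊕1⊕1⊕1 = 1
s16 (pos 16,17,18,19,20,21,22,23,24,25,26,27,28,29,30,31): 0⊕1⊕1⊕1⊕0⊕0⊕0⊕1⊕1⊕1⊕0⊕0⊕0⊕1⊕1⊕1 = 1
Syndrome s16…s1 = 11000 → error at position 24.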